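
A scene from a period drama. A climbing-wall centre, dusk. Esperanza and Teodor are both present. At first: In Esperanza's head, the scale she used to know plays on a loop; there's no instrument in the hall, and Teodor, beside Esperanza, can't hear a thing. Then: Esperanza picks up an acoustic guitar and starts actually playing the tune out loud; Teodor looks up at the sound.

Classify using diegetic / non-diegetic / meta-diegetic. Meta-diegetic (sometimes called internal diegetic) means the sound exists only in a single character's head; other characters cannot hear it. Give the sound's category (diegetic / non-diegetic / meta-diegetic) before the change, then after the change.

meta-diegetic, diegetic

Before the change: the tune exists only as Esperanza's private memory; Teodor can't hear it → meta-diegetic.
After the change: Esperanza is now producing it live on an acoustic guitar, in the room, and Teodor hears it → diegetic.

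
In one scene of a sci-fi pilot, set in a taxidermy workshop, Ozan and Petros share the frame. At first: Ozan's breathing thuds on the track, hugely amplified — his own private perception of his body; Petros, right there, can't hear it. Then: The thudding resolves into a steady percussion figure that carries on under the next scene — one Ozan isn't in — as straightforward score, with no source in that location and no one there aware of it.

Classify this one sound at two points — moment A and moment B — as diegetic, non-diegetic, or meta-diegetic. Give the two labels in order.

Moment A: it's Ozan's subjective body sound, inaudible to Petros → meta-diegetic.
Moment B: detached from Ozan and playing as sourceless score over a scene he isn't in — for the audience only → non-diegetic.

meta-diegetic, non-diegetic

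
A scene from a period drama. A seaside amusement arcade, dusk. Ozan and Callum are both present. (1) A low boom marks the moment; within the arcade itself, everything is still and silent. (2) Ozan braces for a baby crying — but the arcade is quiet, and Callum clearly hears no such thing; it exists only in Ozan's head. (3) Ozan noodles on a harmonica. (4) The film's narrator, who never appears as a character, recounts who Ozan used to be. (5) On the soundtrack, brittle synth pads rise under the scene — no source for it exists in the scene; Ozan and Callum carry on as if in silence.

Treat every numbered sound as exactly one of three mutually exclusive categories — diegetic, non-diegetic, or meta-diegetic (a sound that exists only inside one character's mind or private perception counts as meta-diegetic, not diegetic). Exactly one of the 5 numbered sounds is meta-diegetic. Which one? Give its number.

2

(1) is non-diegetic: an editorial stinger — it belongs to the cut, not the story world.
(2) is meta-diegetic: Ozan alone 'hears' it — an imagined sound, not present in the space.
(3) a character is playing a harmonica on screen → diegetic.
Sound (4): external voice-over — not a character, not heard by anyone in the scene, so non-diegetic.
Sound (5): it has no source in the story world and no character can hear it — it's underscore, so non-diegetic.
Only (2) is meta-diegetic.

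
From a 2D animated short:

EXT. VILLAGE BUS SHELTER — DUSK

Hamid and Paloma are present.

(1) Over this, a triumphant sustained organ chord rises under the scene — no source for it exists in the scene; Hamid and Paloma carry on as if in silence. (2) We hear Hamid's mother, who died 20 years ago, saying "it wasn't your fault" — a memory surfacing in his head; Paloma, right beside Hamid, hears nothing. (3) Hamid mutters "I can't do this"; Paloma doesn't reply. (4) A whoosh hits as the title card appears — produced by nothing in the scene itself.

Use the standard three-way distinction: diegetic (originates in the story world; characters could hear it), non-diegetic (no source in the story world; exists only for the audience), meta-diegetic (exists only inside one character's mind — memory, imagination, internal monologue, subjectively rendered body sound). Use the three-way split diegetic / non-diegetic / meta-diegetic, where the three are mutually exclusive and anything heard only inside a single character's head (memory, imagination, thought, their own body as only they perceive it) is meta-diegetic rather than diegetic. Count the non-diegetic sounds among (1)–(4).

2

Sound (1): it has no source in the story world and no character can hear it — it's underscore, so non-diegetic.
(2) it's Hamid's recollection rendered as sound; the other character can't hear it → meta-diegetic.
(3) is diegetic: Hamid is a character speaking aloud in the scene.
(4) is non-diegetic: an editorial stinger — it belongs to the cut, not the story world.
Non-diegetic: (1), (4) — that's 2.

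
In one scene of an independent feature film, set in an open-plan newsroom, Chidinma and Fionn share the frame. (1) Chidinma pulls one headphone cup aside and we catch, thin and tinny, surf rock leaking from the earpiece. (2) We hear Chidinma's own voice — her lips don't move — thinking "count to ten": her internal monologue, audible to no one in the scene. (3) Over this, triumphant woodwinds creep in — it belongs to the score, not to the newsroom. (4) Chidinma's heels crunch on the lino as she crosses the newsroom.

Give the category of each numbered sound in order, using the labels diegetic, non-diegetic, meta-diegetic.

diegetic, meta-diegetic, non-diegetic, diegetic

(1) it's leaking from a physical pair of headphones in the scene → diegetic.
(2) is meta-diegetic: Chidinma's thought-voice: a private mental sound no other character can hear.
Sound (3): it has no source in the story world and no character can hear it — it's underscore, so non-diegetic.
Sound (4): it's the physical sound of Chidinma moving in the space, so diegetic.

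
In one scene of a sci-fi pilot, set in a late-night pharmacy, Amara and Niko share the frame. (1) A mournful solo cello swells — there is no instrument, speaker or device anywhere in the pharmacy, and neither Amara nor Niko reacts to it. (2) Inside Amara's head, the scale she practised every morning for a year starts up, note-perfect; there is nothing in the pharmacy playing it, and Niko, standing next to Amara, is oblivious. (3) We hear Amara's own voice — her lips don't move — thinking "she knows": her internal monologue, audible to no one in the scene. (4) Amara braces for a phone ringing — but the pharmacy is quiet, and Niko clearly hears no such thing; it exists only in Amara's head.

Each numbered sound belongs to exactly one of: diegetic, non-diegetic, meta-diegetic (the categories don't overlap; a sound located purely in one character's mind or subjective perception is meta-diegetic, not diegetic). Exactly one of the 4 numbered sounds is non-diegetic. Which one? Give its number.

Sound (1): score with no on-screen or off-screen source; it exists for the audience alone, so non-diegetic.
(2) remembered music, private to Amara — Niko is oblivious because it isn't in the room → meta-diegetic.
(3) is meta-diegetic: it's Amara's unspoken thought, heard only by the audience via her subjectivity.
(4) subjective to Amara: the pharmacy is silent and Niko hears nothing → meta-diegetic.
Only (1) is non-diegetic.

1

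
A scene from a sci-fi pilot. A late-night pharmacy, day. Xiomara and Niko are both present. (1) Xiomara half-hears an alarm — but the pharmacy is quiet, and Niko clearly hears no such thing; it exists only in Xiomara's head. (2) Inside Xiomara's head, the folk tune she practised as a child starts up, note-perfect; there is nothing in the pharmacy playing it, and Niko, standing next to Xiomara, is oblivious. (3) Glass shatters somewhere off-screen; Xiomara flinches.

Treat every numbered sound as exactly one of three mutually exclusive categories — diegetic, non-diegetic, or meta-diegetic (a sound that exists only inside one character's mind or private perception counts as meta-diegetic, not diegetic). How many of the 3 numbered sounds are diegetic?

1

(1) subjective to Xiomara: the pharmacy is silent and Niko hears nothing → meta-diegetic.
Sound (2): it lives in Xiomara's subjectivity, not in the pharmacy, so meta-diegetic.
Sound (3): glass is a real object/event in the scene's world, so diegetic.
Diegetic: (3) — that's 1.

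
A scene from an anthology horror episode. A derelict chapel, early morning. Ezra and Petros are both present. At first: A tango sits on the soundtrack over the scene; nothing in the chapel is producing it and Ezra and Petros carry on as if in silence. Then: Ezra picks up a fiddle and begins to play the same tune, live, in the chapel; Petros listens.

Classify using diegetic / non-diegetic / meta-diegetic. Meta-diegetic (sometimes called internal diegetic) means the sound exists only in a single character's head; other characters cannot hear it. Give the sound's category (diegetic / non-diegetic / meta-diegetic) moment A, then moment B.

non-diegetic, diegetic

Moment A: no in-world source exists and no character can hear it — underscore → non-diegetic.
Moment B: a fiddle is now a real source in the story world and the characters hear it → diegetic.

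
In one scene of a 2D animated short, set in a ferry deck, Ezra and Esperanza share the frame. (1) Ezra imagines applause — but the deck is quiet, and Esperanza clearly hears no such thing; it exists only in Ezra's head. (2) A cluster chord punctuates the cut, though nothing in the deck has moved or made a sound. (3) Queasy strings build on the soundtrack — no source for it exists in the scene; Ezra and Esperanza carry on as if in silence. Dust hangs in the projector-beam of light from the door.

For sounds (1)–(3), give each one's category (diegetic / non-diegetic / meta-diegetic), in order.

(1) is meta-diegetic: the sound is imagined by Ezra; nothing in the story world is producing it and Esperanza can't hear it.
Sound (2): an editorial stinger — it belongs to the cut, not the story world, so non-diegetic.
(3) nothing in the deck produces it and the characters don't hear it — pure soundtrack → non-diegetic.

meta-diegetic, non-diegetic, non-diegetic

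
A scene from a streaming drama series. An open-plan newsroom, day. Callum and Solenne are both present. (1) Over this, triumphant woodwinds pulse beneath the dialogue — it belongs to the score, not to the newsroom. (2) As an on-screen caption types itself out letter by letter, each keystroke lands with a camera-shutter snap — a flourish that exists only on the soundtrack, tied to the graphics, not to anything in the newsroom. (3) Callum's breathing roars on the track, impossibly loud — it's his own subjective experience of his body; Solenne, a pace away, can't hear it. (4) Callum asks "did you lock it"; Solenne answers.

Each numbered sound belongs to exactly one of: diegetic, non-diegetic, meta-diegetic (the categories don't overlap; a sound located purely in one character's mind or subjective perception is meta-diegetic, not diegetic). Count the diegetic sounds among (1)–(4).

(1) nothing in the newsroom produces it and the characters don't hear it — pure soundtrack → non-diegetic.
(2) the caption isn't part of the story world, so neither is the sound tied to it → non-diegetic.
(3) point-of-audition from inside Callum's body; not a sound in the room → meta-diegetic.
Sound (4): Callum is a character speaking aloud in the scene, so diegetic.
So 1 of the 4 is diegetic: (4).

1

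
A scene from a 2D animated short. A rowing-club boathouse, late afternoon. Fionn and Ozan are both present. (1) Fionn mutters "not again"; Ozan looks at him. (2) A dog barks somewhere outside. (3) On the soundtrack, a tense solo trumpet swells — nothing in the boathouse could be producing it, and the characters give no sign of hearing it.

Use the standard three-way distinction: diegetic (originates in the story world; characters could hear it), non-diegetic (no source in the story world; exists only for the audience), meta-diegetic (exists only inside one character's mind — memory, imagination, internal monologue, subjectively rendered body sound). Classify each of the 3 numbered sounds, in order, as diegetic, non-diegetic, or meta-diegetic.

(1) on-screen dialogue — Fionn speaks and Ozan is there to hear → diegetic.
(2) is diegetic: an in-world source (a dog); characters could hear it.
(3) nothing in the boathouse produces it and the characters don't hear it — pure soundtrack → non-diegetic.

diegetic, diegetic, non-diegetic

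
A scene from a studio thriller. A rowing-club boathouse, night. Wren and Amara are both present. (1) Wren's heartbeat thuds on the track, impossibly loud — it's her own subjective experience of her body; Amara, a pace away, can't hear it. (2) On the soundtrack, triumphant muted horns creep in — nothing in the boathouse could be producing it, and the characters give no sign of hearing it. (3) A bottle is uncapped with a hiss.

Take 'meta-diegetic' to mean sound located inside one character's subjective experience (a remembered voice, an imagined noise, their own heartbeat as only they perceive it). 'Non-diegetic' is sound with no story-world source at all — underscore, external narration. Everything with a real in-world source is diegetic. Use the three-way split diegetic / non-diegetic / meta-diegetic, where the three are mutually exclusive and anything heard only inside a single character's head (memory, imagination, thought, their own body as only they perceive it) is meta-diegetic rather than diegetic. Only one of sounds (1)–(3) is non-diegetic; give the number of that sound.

2

Sound (1): it's Wren's internal bodily sensation rendered as sound; only Wren 'hears' it, so meta-diegetic.
(2) is non-diegetic: it has no source in the story world and no character can hear it — it's underscore.
(3) is diegetic: the sound comes from a bottle physically present in the location.
Only (2) is non-diegetic.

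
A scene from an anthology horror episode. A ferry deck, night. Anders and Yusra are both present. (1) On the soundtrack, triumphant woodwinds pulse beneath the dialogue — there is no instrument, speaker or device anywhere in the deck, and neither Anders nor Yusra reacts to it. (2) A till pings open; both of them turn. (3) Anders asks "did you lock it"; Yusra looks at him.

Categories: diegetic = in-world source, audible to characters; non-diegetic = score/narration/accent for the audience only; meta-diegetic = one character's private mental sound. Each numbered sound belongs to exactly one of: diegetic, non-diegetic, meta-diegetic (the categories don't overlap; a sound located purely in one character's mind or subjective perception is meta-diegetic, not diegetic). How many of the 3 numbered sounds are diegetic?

Sound (1): it has no source in the story world and no character can hear it — it's underscore, so non-diegetic.
(2) is diegetic: a till is a real object/event in the scene's world.
(3) spoken by a character present in the story world → diegetic.
So 2 of the 3 are diegetic: (2), (3).

2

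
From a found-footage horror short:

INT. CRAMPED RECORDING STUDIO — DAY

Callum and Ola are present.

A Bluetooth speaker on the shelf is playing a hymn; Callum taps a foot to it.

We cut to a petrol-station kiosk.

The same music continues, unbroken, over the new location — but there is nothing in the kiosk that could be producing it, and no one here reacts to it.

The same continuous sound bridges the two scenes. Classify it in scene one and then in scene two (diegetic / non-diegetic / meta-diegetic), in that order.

diegetic, non-diegetic

Scene one: a Bluetooth speaker is an on-screen source and Callum reacts to it → diegetic.
Scene two: there is no source in the kiosk and no one hears it — it's now underscore → non-diegetic.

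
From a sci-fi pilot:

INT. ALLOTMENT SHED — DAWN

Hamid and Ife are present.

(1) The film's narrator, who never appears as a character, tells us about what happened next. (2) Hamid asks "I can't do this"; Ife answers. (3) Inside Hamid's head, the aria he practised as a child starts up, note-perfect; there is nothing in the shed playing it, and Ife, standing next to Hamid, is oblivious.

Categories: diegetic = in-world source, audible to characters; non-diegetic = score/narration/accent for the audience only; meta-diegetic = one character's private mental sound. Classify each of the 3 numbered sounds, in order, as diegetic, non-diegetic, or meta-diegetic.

(1) external voice-over — not a character, not heard by anyone in the scene → non-diegetic.
Sound (2): Hamid is a character speaking aloud in the scene, so diegetic.
Sound (3): the music is a memory playing inside Hamid's mind alone; no real-world source, Ife can't hear it, so meta-diegetic.

non-diegetic, diegetic, meta-diegetic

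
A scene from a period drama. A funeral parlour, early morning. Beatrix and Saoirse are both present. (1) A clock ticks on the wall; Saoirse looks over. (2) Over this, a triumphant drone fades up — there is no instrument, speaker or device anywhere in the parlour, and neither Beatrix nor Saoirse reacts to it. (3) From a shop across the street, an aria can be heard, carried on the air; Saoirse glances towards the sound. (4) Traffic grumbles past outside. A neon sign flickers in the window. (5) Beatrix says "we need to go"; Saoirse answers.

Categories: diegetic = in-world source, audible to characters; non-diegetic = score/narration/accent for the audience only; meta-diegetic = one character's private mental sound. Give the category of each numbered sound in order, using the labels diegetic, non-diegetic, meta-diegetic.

Sound (1): an in-world source (a clock); characters could hear it, so diegetic.
(2) score with no on-screen or off-screen source; it exists for the audience alone → non-diegetic.
Sound (3): the music has an off-screen but real-world source and a character hears it, so diegetic.
(4) traffic is part of the location's real environment → diegetic.
(5) Beatrix is a character speaking aloud in the scene → diegetic.

diegetic, non-diegetic, diegetic, diegetic, diegetic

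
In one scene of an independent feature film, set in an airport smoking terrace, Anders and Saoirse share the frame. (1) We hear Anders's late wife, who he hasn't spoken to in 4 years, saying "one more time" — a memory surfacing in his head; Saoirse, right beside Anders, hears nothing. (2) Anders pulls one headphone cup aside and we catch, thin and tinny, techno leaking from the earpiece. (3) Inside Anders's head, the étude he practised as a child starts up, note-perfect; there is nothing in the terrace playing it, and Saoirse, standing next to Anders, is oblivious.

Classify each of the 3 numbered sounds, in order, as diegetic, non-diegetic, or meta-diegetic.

(1) the voice is a memory playing only inside Anders's mind; Saoirse can't hear it → meta-diegetic.
(2) it's leaking from a physical pair of headphones in the scene → diegetic.
(3) is meta-diegetic: it lives in Anders's subjectivity, not in the terrace.

meta-diegetic, diegetic, meta-diegetic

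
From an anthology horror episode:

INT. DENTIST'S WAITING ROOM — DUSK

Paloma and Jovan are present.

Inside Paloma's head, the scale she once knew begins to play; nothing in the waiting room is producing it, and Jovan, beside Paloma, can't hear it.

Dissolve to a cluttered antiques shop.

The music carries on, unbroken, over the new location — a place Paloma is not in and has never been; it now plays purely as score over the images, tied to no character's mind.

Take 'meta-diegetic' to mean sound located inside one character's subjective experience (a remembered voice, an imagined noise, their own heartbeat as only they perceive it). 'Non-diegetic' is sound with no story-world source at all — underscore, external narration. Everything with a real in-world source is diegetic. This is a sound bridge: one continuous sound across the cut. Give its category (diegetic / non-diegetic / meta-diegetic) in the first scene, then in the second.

Scene one: the music exists only inside Paloma's mind; Jovan can't hear it → meta-diegetic.
Scene two: it's detached from Paloma entirely and plays over unrelated images with no in-world source — conventional underscore → non-diegetic.

meta-diegetic, non-diegetic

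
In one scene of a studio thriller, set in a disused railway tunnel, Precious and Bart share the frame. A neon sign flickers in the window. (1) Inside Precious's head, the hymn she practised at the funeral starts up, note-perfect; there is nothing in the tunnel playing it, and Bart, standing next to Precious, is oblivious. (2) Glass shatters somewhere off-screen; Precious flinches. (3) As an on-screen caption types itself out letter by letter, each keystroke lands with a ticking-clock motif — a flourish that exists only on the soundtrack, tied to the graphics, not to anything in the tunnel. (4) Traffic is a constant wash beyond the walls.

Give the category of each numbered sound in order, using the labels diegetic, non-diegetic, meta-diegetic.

(1) the music is a memory playing inside Precious's mind alone; no real-world source, Bart can't hear it → meta-diegetic.
(2) is diegetic: an in-world source (glass); characters could hear it.
Sound (3): it accompanies on-screen graphics, not anything inside the story world, so non-diegetic.
Sound (4): it's the actual ambient sound of the location, so diegetic.

meta-diegetic, diegetic, non-diegetic, diegetic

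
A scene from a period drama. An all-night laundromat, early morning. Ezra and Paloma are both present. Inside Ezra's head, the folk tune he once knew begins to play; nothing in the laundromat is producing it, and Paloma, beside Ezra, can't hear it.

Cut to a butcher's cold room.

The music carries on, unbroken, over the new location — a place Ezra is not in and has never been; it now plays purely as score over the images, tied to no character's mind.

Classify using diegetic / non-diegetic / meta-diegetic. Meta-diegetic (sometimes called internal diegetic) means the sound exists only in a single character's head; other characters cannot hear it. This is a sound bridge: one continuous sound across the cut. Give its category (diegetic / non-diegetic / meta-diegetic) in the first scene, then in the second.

Scene one: the music exists only inside Ezra's mind; Paloma can't hear it → meta-diegetic.
Scene two: it's detached from Ezra entirely and plays over unrelated images with no in-world source — conventional underscore → non-diegetic.

meta-diegetic, non-diegetic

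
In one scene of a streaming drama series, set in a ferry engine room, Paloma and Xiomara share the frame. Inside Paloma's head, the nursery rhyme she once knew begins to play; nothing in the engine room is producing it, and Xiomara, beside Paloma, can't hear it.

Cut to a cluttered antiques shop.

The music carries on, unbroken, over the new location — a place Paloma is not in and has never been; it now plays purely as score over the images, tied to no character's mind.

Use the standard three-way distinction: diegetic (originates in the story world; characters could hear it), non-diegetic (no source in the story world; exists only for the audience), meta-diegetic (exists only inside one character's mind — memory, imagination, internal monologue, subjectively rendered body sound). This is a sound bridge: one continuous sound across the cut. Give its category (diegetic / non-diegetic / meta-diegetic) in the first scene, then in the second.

Scene one: the music exists only inside Paloma's mind; Xiomara can't hear it → meta-diegetic.
Scene two: it's detached from Paloma entirely and plays over unrelated images with no in-world source — conventional underscore → non-diegetic.

meta-diegetic, non-diegetic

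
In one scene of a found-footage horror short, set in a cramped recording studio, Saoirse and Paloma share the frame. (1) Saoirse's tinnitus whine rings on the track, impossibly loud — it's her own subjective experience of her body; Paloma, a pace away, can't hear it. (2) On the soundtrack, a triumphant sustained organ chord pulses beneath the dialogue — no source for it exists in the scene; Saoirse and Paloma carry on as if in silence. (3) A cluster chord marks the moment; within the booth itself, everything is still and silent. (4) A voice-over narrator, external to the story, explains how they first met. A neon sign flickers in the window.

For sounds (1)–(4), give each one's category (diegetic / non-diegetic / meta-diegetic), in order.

meta-diegetic, non-diegetic, non-diegetic, non-diegetic

(1) is meta-diegetic: it's Saoirse's internal bodily sensation rendered as sound; only Saoirse 'hears' it.
Sound (2): it has no source in the story world and no character can hear it — it's underscore, so non-diegetic.
(3) is non-diegetic: it's a sound-design accent with no in-world source; no one in the scene can hear it.
(4) is non-diegetic: the narrator exists outside the story world, addressing only the audience.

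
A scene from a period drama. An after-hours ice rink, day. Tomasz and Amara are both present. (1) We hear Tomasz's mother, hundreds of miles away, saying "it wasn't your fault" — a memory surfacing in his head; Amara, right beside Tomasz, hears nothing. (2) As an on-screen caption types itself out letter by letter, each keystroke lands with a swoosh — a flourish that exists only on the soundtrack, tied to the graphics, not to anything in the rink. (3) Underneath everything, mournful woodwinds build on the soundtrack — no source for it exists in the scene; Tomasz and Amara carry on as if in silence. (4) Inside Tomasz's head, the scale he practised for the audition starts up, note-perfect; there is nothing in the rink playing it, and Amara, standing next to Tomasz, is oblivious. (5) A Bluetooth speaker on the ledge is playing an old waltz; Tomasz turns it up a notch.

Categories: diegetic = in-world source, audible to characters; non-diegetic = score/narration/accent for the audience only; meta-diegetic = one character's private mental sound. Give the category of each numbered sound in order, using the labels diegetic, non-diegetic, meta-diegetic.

meta-diegetic, non-diegetic, non-diegetic, meta-diegetic, diegetic

Sound (1): the voice is a memory playing only inside Tomasz's mind; Amara can't hear it, so meta-diegetic.
(2) is non-diegetic: sound married to a title/caption — outside the diegesis by definition.
(3) score with no on-screen or off-screen source; it exists for the audience alone → non-diegetic.
Sound (4): the music is a memory playing inside Tomasz's mind alone; no real-world source, Amara can't hear it, so meta-diegetic.
Sound (5): the music comes from an on-screen device that Tomasz responds to, so diegetic.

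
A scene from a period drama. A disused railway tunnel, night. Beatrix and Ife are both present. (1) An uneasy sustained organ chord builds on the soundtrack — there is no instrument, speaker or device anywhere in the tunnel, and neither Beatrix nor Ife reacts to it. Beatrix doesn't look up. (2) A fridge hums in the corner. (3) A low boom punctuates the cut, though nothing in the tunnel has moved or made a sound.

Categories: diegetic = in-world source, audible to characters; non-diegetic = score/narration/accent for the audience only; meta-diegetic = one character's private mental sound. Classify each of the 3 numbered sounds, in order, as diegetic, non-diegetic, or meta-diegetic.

(1) nothing in the tunnel produces it and the characters don't hear it — pure soundtrack → non-diegetic.
(2) is diegetic: a fridge is part of the location's real environment.
(3) an editorial stinger — it belongs to the cut, not the story world → non-diegetic.

non-diegetic, diegetic, non-diegetic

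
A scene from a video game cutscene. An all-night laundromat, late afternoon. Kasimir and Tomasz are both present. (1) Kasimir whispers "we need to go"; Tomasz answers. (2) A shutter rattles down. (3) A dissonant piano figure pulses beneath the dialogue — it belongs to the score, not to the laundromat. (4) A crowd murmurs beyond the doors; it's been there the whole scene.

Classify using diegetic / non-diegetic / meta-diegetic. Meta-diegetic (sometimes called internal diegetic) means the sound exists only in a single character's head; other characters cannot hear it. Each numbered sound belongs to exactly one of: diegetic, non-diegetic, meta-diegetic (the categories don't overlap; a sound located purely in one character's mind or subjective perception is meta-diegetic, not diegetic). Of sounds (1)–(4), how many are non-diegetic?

(1) is diegetic: Kasimir is a character speaking aloud in the scene.
(2) an in-world source (a shutter); characters could hear it → diegetic.
(3) nothing in the laundromat produces it and the characters don't hear it — pure soundtrack → non-diegetic.
Sound (4): ambient/room sound belonging to the story's physical space, so diegetic.
So 1 of the 4 is non-diegetic: (3).

1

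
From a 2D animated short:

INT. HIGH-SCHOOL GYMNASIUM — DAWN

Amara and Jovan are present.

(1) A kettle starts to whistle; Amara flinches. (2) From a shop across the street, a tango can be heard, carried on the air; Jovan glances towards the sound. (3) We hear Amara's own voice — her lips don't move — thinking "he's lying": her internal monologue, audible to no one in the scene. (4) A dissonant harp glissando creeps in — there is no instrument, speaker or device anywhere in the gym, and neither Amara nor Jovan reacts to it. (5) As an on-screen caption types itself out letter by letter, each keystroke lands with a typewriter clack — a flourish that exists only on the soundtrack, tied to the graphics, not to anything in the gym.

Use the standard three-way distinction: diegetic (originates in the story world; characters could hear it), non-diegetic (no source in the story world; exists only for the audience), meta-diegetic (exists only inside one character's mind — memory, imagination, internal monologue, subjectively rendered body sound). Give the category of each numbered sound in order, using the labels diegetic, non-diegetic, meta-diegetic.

(1) a kettle is a real object/event in the scene's world → diegetic.
Sound (2): the music has an off-screen but real-world source and a character hears it, so diegetic.
(3) is meta-diegetic: Amara's thought-voice: a private mental sound no other character can hear.
Sound (4): score with no on-screen or off-screen source; it exists for the audience alone, so non-diegetic.
Sound (5): sound married to a title/caption — outside the diegesis by definition, so non-diegetic.

diegetic, diegetic, meta-diegetic, non-diegetic, non-diegetic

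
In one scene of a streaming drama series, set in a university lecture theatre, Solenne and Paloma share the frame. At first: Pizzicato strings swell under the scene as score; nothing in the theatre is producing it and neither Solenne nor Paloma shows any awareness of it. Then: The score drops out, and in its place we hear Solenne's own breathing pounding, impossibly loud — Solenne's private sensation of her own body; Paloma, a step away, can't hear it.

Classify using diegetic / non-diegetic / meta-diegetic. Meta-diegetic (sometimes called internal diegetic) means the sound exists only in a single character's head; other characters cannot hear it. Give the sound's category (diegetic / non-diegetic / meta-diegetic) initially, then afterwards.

non-diegetic, meta-diegetic

Initially: underscore with no in-world source, inaudible to the characters → non-diegetic.
Afterwards: the body sound is Solenne's subjective perception alone — Paloma can't hear it → meta-diegetic.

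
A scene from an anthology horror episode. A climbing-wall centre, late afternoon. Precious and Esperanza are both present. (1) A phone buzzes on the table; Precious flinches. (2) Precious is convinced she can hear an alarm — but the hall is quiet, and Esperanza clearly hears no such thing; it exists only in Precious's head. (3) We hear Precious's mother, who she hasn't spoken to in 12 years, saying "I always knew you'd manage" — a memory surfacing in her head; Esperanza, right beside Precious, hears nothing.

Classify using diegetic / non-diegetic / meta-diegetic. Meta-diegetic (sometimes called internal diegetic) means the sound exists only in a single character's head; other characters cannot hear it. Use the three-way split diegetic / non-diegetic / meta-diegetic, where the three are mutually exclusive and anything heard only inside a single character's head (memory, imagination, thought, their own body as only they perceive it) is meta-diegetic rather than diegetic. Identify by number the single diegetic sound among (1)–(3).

1

(1) an in-world source (a phone); characters could hear it → diegetic.
(2) is meta-diegetic: Precious alone 'hears' it — an imagined sound, not present in the space.
Sound (3): it's Precious's recollection rendered as sound; the other character can't hear it, so meta-diegetic.
Only (1) is diegetic.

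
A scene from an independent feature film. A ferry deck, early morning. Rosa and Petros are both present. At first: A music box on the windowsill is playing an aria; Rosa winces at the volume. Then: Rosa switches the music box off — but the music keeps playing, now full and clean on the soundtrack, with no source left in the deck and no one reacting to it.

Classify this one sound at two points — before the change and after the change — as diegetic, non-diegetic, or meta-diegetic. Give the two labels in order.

diegetic, non-diegetic

Before the change: a music box is a real in-scene source and Rosa reacts to it → diegetic.
After the change: there is no longer any in-world source and no one can hear it — it has become underscore → non-diegetic.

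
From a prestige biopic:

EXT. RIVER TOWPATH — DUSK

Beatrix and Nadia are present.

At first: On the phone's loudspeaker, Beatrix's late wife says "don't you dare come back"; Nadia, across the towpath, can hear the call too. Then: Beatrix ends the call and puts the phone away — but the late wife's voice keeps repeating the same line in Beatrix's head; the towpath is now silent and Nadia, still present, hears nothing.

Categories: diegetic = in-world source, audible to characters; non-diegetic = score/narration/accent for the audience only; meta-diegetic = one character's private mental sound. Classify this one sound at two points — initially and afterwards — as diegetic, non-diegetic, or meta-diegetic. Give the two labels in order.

diegetic, meta-diegetic

Initially: the loudspeaker is an in-world source; both Beatrix and Nadia hear the call → diegetic.
Afterwards: with the phone off, the voice continues only as Beatrix's private mental replay — Nadia can't hear it → meta-diegetic.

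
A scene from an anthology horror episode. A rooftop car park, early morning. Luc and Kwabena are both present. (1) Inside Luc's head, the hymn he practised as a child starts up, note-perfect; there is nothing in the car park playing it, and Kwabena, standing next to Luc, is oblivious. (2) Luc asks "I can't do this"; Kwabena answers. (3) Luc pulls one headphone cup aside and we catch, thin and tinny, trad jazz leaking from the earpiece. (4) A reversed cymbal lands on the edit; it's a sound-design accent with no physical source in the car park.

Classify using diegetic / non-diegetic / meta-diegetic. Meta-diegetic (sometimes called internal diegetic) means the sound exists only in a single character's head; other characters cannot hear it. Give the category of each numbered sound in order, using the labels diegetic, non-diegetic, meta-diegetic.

Sound (1): the music is a memory playing inside Luc's mind alone; no real-world source, Kwabena can't hear it, so meta-diegetic.
Sound (2): spoken by a character present in the story world, so diegetic.
Sound (3): the earpiece is a real device on Luc's head — source music, so diegetic.
(4) is non-diegetic: an editorial stinger — it belongs to the cut, not the story world.

meta-diegetic, diegetic, diegetic, non-diegetic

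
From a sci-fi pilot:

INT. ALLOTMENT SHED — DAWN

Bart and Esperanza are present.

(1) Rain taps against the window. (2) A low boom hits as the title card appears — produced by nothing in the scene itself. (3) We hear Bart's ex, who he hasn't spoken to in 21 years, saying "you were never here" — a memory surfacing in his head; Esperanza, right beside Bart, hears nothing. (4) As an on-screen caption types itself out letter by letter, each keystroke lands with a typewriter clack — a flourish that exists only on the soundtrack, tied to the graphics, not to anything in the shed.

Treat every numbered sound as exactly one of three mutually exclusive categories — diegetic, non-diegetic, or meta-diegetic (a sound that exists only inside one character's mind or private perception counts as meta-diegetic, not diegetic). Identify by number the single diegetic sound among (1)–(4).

(1) is diegetic: rain is part of the location's real environment.
(2) it's a sound-design accent with no in-world source; no one in the scene can hear it → non-diegetic.
(3) is meta-diegetic: the voice is a memory playing only inside Bart's mind; Esperanza can't hear it.
(4) it accompanies on-screen graphics, not anything inside the story world → non-diegetic.
Only (1) is diegetic.

1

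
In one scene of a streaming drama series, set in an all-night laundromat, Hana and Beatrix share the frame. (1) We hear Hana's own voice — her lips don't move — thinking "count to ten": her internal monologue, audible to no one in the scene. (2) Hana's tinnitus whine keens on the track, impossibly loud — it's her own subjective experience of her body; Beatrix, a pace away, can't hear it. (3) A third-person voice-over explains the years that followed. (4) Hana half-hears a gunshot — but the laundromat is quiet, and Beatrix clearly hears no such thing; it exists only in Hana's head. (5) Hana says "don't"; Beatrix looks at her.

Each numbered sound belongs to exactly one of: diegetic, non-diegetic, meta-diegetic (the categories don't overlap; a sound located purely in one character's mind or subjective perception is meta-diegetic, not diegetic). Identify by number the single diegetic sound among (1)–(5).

Sound (1): Hana's thought-voice: a private mental sound no other character can hear, so meta-diegetic.
(2) is meta-diegetic: it's Hana's internal bodily sensation rendered as sound; only Hana 'hears' it.
Sound (3): the narrator exists outside the story world, addressing only the audience, so non-diegetic.
Sound (4): subjective to Hana: the laundromat is silent and Beatrix hears nothing, so meta-diegetic.
(5) on-screen dialogue — Hana speaks and Beatrix is there to hear → diegetic.
Only (5) is diegetic.

5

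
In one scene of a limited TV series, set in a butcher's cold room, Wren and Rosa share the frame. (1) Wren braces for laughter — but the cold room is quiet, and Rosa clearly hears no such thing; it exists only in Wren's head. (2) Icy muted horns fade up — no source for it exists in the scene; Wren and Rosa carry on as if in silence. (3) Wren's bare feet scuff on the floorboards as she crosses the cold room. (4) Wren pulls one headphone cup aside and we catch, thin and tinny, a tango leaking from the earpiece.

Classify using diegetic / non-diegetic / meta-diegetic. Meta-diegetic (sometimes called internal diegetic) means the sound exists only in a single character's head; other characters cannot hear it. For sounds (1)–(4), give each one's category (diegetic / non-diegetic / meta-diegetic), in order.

Sound (1): the sound is imagined by Wren; nothing in the story world is producing it and Rosa can't hear it, so meta-diegetic.
(2) nothing in the cold room produces it and the characters don't hear it — pure soundtrack → non-diegetic.
(3) it's the physical sound of Wren moving in the space → diegetic.
Sound (4): the headphones are an on-screen source, so diegetic.

meta-diegetic, non-diegetic, diegetic, diegetic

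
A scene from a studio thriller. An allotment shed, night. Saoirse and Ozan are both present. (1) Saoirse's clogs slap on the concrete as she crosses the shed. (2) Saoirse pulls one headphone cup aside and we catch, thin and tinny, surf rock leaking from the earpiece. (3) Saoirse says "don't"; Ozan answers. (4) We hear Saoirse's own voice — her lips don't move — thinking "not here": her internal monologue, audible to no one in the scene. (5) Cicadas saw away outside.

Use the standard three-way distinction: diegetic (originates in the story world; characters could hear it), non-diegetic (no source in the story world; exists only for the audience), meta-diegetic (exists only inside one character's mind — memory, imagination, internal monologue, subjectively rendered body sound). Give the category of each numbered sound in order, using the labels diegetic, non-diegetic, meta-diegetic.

diegetic, diegetic, diegetic, meta-diegetic, diegetic

(1) it's the physical sound of Saoirse moving in the space → diegetic.
(2) is diegetic: it's leaking from a physical pair of headphones in the scene.
(3) is diegetic: Saoirse is a character speaking aloud in the scene.
Sound (4): it's Saoirse's unspoken thought, heard only by the audience via her subjectivity, so meta-diegetic.
Sound (5): it's the actual ambient sound of the location, so diegetic.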